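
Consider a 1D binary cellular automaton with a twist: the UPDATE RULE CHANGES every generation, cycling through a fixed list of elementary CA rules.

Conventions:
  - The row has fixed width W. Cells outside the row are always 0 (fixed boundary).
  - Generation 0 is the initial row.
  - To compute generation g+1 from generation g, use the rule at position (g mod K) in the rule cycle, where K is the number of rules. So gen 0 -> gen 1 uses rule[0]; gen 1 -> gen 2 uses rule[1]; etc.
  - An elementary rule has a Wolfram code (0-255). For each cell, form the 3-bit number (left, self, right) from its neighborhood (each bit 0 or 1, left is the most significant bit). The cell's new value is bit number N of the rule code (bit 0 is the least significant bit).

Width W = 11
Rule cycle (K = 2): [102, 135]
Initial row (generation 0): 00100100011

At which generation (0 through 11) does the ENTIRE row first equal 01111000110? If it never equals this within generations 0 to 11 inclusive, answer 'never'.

Answer: never

Derivation:
Gen 0: 00100100011
Gen 1 (rule 102): 01101100101
Gen 2 (rule 135): 10000001101
Gen 3 (rule 102): 10000010111
Gen 4 (rule 135): 10111110010
Gen 5 (rule 102): 11000010110
Gen 6 (rule 135): 00011110000
Gen 7 (rule 102): 00100010000
Gen 8 (rule 135): 11101110111
Gen 9 (rule 102): 00110011001
Gen 10 (rule 135): 11000100011
Gen 11 (rule 102): 01001100101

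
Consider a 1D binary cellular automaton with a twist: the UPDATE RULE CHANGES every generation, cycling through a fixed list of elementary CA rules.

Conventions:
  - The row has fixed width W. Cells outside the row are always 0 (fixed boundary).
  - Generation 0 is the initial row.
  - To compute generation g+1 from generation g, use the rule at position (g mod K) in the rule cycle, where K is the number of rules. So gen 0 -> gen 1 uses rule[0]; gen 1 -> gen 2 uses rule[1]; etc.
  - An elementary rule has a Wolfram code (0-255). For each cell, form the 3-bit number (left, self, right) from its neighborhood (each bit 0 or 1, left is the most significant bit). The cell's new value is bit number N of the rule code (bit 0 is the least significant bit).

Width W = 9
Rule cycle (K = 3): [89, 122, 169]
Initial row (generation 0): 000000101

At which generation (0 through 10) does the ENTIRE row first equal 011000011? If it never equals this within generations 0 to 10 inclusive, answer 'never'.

Answer: never

Derivation:
Gen 0: 000000101
Gen 1 (rule 89): 111110000
Gen 2 (rule 122): 100011000
Gen 3 (rule 169): 001010011
Gen 4 (rule 89): 100001011
Gen 5 (rule 122): 010010111
Gen 6 (rule 169): 000001110
Gen 7 (rule 89): 111101011
Gen 8 (rule 122): 100110111
Gen 9 (rule 169): 000101110
Gen 10 (rule 89): 110001011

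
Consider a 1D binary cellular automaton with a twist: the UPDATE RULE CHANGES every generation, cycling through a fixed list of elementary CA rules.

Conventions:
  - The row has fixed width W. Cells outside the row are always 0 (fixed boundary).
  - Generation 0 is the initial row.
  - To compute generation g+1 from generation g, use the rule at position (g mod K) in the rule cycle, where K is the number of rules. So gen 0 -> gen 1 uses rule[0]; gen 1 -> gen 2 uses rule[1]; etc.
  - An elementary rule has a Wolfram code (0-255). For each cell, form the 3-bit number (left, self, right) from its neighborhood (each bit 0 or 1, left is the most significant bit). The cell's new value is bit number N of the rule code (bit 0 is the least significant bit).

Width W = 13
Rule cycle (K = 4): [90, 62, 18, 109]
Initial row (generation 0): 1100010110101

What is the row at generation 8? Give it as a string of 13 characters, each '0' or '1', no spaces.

Gen 0: 1100010110101
Gen 1 (rule 90): 1110100110000
Gen 2 (rule 62): 1001111101000
Gen 3 (rule 18): 0110000000100
Gen 4 (rule 109): 0110111110101
Gen 5 (rule 90): 1110100010000
Gen 6 (rule 62): 1001110111000
Gen 7 (rule 18): 0110000000100
Gen 8 (rule 109): 0110111110101

Answer: 0110111110101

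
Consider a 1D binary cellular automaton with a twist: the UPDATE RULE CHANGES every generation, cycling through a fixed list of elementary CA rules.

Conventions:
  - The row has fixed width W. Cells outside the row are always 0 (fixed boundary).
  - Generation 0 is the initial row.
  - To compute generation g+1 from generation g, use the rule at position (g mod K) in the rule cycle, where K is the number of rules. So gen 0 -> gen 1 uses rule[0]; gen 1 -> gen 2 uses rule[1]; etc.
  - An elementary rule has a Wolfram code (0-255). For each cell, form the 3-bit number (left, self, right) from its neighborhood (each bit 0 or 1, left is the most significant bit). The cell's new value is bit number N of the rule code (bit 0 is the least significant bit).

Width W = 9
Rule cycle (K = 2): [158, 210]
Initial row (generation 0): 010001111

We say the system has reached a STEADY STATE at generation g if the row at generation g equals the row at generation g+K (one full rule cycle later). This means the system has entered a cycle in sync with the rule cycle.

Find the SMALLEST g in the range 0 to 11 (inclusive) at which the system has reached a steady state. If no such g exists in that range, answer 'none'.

Gen 0: 010001111
Gen 1 (rule 158): 111011110
Gen 2 (rule 210): 011001111
Gen 3 (rule 158): 110111110
Gen 4 (rule 210): 010011111
Gen 5 (rule 158): 111111110
Gen 6 (rule 210): 011111111
Gen 7 (rule 158): 111111110
Gen 8 (rule 210): 011111111
Gen 9 (rule 158): 111111110
Gen 10 (rule 210): 011111111
Gen 11 (rule 158): 111111110
Gen 12 (rule 210): 011111111
Gen 13 (rule 158): 111111110

Answer: 5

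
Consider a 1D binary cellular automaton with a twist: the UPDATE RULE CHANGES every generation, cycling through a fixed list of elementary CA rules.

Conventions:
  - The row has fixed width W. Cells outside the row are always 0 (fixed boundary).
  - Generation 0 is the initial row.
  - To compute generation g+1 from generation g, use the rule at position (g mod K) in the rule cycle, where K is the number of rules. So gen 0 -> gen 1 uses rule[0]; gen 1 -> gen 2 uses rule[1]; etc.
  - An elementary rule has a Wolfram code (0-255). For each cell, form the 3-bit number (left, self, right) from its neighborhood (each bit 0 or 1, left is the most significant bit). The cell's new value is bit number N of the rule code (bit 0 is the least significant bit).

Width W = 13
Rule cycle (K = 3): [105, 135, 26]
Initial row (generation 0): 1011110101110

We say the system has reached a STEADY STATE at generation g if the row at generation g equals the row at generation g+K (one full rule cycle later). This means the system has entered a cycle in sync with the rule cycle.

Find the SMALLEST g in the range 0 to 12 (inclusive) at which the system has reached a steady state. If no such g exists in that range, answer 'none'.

Answer: none

Derivation:
Gen 0: 1011110101110
Gen 1 (rule 105): 0110011011010
Gen 2 (rule 135): 1000100000010
Gen 3 (rule 26): 0101010000101
Gen 4 (rule 105): 0010100110010
Gen 5 (rule 135): 1110101000110
Gen 6 (rule 26): 1000000101101
Gen 7 (rule 105): 0011110011110
Gen 8 (rule 135): 1101100101100
Gen 9 (rule 26): 1001011001010
Gen 10 (rule 105): 0000111000100
Gen 11 (rule 135): 1111010011101
Gen 12 (rule 26): 1000001110000
Gen 13 (rule 105): 0011101010111
Gen 14 (rule 135): 1101001010010
Gen 15 (rule 26): 1000110001101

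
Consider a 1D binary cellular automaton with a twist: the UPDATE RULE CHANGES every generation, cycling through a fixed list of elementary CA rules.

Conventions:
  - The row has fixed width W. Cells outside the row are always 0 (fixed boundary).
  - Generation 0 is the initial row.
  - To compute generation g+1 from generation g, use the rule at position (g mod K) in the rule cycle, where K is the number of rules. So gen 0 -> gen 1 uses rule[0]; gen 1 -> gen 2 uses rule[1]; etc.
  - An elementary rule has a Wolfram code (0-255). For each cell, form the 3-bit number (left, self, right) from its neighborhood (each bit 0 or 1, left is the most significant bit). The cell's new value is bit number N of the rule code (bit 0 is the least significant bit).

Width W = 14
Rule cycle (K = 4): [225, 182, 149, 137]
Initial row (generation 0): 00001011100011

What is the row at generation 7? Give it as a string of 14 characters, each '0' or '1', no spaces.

Answer: 01010101001110

Derivation:
Gen 0: 00001011100011
Gen 1 (rule 225): 11100101101001
Gen 2 (rule 182): 01011110011111
Gen 3 (rule 149): 01001101001110
Gen 4 (rule 137): 00001000001100
Gen 5 (rule 225): 11100011100101
Gen 6 (rule 182): 01010101011111
Gen 7 (rule 149): 01010101001110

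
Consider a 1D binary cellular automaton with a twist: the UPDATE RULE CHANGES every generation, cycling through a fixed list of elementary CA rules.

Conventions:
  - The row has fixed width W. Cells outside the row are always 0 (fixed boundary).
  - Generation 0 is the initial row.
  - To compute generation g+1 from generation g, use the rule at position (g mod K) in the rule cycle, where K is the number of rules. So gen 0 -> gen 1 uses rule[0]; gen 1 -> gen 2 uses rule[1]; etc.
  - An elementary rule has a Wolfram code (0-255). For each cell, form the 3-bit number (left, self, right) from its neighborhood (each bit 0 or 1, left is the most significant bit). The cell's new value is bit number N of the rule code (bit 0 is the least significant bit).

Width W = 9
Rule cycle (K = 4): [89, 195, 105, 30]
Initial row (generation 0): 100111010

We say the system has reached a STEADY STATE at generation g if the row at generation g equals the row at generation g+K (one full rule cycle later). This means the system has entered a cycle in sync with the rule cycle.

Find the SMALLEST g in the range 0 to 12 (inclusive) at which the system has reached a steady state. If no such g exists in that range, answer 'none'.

Gen 0: 100111010
Gen 1 (rule 89): 010101001
Gen 2 (rule 195): 100000010
Gen 3 (rule 105): 001111000
Gen 4 (rule 30): 011000100
Gen 5 (rule 89): 011110011
Gen 6 (rule 195): 101110101
Gen 7 (rule 105): 011011010
Gen 8 (rule 30): 110010011
Gen 9 (rule 89): 111001011
Gen 10 (rule 195): 011010001
Gen 11 (rule 105): 011100100
Gen 12 (rule 30): 110011110
Gen 13 (rule 89): 111010011
Gen 14 (rule 195): 011000101
Gen 15 (rule 105): 011010010
Gen 16 (rule 30): 110011111

Answer: none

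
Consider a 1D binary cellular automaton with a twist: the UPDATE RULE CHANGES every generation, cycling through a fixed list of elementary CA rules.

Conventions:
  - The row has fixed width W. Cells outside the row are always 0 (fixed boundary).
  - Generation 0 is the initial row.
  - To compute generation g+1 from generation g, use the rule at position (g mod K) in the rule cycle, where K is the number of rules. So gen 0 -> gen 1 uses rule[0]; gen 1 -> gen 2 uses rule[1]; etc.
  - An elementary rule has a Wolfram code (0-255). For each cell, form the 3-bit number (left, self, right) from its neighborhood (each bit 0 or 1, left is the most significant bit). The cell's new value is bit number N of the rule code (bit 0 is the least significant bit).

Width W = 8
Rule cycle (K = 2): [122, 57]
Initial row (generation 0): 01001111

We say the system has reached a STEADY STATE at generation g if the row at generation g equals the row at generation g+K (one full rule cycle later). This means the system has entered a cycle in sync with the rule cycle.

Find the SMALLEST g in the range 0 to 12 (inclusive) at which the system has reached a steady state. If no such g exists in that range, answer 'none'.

Answer: 11

Derivation:
Gen 0: 01001111
Gen 1 (rule 122): 10111001
Gen 2 (rule 57): 01100100
Gen 3 (rule 122): 11111010
Gen 4 (rule 57): 10000101
Gen 5 (rule 122): 01001010
Gen 6 (rule 57): 00100101
Gen 7 (rule 122): 01011010
Gen 8 (rule 57): 00110101
Gen 9 (rule 122): 01111010
Gen 10 (rule 57): 01000101
Gen 11 (rule 122): 10101010
Gen 12 (rule 57): 01010101
Gen 13 (rule 122): 10101010
Gen 14 (rule 57): 01010101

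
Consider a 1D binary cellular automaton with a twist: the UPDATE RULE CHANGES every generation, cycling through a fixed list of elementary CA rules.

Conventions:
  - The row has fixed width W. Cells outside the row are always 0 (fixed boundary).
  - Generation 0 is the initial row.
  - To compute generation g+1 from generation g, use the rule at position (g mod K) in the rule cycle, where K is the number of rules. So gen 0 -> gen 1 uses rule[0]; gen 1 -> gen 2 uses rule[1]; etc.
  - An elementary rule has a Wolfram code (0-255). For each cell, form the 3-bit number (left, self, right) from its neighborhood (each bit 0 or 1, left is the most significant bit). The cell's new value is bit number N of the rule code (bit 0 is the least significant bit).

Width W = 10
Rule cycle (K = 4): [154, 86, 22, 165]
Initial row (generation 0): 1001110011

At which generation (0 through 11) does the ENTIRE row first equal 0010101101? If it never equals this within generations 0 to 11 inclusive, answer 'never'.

Answer: 4

Derivation:
Gen 0: 1001110011
Gen 1 (rule 154): 0111101110
Gen 2 (rule 86): 1000100011
Gen 3 (rule 22): 1101110100
Gen 4 (rule 165): 0010101101
Gen 5 (rule 154): 0100001000
Gen 6 (rule 86): 1110011100
Gen 7 (rule 22): 0001100010
Gen 8 (rule 165): 1100001010
Gen 9 (rule 154): 1010010001
Gen 10 (rule 86): 1011111011
Gen 11 (rule 22): 1000000000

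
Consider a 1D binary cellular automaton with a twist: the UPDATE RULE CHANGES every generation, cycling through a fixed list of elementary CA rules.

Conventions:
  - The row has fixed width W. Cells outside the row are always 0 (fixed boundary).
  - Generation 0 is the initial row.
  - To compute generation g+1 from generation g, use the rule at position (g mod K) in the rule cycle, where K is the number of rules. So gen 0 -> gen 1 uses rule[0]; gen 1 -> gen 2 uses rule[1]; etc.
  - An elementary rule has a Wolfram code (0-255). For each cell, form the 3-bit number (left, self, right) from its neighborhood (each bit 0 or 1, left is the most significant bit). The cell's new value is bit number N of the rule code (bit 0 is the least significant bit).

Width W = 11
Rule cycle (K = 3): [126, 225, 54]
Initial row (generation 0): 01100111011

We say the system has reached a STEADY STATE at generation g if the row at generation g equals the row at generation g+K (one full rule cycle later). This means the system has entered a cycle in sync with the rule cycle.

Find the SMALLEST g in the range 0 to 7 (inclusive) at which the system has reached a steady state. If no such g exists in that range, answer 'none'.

Gen 0: 01100111011
Gen 1 (rule 126): 11111101111
Gen 2 (rule 225): 01111110111
Gen 3 (rule 54): 10000001000
Gen 4 (rule 126): 11000011100
Gen 5 (rule 225): 01011001101
Gen 6 (rule 54): 11100110011
Gen 7 (rule 126): 10111111111
Gen 8 (rule 225): 01011111111
Gen 9 (rule 54): 11100000000
Gen 10 (rule 126): 10110000000

Answer: none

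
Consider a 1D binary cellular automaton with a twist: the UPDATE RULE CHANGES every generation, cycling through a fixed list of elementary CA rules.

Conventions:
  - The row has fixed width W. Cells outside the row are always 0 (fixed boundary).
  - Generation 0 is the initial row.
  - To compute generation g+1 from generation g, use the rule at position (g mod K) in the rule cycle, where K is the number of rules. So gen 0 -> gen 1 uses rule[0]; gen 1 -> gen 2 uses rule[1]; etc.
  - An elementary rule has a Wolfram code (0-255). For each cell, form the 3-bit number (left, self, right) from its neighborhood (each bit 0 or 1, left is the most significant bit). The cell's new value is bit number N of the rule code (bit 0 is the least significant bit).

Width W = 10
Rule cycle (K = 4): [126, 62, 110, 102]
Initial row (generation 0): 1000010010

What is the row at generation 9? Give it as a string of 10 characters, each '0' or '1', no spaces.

Answer: 0000011100

Derivation:
Gen 0: 1000010010
Gen 1 (rule 126): 1100111111
Gen 2 (rule 62): 1011100000
Gen 3 (rule 110): 1110100000
Gen 4 (rule 102): 0011100000
Gen 5 (rule 126): 0110110000
Gen 6 (rule 62): 1101101000
Gen 7 (rule 110): 1111111000
Gen 8 (rule 102): 0000001000
Gen 9 (rule 126): 0000011100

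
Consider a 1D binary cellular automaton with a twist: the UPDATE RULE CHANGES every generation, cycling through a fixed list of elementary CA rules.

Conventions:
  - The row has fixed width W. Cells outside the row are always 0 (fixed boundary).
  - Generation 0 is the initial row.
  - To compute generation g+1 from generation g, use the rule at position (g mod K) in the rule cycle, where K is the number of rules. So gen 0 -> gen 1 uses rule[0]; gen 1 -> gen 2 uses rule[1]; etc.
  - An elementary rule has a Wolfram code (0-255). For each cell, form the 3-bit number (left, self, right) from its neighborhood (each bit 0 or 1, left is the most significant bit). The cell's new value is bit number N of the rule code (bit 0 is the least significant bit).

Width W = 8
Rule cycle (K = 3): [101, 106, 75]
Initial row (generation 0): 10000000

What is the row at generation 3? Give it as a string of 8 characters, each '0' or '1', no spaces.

Gen 0: 10000000
Gen 1 (rule 101): 10111111
Gen 2 (rule 106): 01100001
Gen 3 (rule 75): 11101110

Answer: 11101110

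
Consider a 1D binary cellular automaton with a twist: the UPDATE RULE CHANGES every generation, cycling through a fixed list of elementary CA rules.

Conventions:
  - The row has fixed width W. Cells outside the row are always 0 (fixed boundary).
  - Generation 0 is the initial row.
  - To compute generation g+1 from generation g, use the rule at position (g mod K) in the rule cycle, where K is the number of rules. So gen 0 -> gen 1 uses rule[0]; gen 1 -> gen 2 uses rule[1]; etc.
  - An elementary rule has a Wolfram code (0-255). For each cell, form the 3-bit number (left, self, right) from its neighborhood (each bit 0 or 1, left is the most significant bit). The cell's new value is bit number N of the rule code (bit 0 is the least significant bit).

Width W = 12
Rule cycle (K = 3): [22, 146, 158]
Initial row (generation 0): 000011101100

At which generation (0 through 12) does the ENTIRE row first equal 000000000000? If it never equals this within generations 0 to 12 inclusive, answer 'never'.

Gen 0: 000011101100
Gen 1 (rule 22): 000100000010
Gen 2 (rule 146): 001010000101
Gen 3 (rule 158): 011011001101
Gen 4 (rule 22): 100000110001
Gen 5 (rule 146): 010001001010
Gen 6 (rule 158): 111011111011
Gen 7 (rule 22): 000000000000
Gen 8 (rule 146): 000000000000
Gen 9 (rule 158): 000000000000
Gen 10 (rule 22): 000000000000
Gen 11 (rule 146): 000000000000
Gen 12 (rule 158): 000000000000

Answer: 7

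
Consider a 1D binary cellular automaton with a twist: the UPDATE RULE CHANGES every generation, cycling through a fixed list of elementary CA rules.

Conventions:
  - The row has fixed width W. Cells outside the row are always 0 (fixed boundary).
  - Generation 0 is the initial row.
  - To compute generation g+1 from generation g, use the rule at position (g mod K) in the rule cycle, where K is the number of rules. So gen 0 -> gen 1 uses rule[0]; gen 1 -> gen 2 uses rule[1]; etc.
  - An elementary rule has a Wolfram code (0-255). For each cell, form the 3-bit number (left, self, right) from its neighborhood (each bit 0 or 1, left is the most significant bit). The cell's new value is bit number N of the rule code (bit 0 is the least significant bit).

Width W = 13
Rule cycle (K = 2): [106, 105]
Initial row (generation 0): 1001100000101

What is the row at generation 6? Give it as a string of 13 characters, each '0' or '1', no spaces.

Gen 0: 1001100000101
Gen 1 (rule 106): 0011100001010
Gen 2 (rule 105): 1010101100100
Gen 3 (rule 106): 0101011101000
Gen 4 (rule 105): 0010110110011
Gen 5 (rule 106): 0101111110111
Gen 6 (rule 105): 0011000011101

Answer: 0011000011101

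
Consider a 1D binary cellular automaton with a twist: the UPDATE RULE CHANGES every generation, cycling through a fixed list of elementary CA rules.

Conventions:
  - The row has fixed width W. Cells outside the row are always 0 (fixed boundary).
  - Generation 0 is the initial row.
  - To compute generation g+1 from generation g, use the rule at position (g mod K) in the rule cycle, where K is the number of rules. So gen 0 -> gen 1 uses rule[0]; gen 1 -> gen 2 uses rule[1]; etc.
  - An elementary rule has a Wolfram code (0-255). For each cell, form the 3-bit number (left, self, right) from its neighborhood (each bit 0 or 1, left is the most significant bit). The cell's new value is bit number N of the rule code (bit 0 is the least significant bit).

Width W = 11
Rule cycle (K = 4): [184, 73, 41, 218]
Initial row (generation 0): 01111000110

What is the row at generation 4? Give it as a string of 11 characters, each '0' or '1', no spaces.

Answer: 01011111111

Derivation:
Gen 0: 01111000110
Gen 1 (rule 184): 01110100101
Gen 2 (rule 73): 01010000000
Gen 3 (rule 41): 00100111111
Gen 4 (rule 218): 01011111111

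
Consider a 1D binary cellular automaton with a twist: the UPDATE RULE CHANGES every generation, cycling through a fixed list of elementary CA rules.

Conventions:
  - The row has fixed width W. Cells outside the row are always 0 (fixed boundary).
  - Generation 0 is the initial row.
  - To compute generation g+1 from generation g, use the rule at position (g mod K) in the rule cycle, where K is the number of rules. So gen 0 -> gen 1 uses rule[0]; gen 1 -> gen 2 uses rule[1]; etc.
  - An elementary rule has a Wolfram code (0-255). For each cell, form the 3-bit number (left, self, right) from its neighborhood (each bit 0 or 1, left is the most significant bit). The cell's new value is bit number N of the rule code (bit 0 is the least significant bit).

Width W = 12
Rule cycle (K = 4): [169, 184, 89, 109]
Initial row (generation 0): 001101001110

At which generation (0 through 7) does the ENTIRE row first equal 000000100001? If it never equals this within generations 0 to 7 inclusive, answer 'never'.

Answer: 3

Derivation:
Gen 0: 001101001110
Gen 1 (rule 169): 101010001100
Gen 2 (rule 184): 010101001010
Gen 3 (rule 89): 000000100001
Gen 4 (rule 109): 111110101101
Gen 5 (rule 169): 111101011010
Gen 6 (rule 184): 111010110101
Gen 7 (rule 89): 101000110000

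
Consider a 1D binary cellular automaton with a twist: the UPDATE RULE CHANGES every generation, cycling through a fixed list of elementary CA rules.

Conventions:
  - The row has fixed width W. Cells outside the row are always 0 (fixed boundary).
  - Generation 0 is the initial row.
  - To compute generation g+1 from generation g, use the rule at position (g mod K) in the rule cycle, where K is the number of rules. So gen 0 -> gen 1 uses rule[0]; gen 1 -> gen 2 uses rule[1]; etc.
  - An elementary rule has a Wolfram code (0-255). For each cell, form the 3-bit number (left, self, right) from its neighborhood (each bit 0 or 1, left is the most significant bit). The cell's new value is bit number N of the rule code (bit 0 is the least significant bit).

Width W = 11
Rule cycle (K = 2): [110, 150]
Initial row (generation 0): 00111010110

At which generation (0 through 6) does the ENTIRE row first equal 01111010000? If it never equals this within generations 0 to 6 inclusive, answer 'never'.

Gen 0: 00111010110
Gen 1 (rule 110): 01101111110
Gen 2 (rule 150): 10000111101
Gen 3 (rule 110): 10001100111
Gen 4 (rule 150): 11010011010
Gen 5 (rule 110): 11110111110
Gen 6 (rule 150): 01100011101

Answer: never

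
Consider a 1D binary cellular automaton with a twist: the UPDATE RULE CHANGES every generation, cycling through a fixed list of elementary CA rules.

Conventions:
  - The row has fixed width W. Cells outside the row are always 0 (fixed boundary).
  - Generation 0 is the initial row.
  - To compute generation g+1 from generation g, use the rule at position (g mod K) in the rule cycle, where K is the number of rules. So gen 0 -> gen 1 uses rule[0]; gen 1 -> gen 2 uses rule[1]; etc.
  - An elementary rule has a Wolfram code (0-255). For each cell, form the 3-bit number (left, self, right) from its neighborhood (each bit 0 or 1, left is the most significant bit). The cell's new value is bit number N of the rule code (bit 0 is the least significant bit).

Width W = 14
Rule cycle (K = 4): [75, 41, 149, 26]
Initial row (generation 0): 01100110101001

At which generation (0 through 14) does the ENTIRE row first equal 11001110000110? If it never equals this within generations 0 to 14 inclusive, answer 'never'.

Answer: 13

Derivation:
Gen 0: 01100110101001
Gen 1 (rule 75): 11101110000010
Gen 2 (rule 41): 10011000111000
Gen 3 (rule 149): 11000110010111
Gen 4 (rule 26): 10101101100100
Gen 5 (rule 75): 00001101101001
Gen 6 (rule 41): 11101011010000
Gen 7 (rule 149): 01001000011111
Gen 8 (rule 26): 10110100110000
Gen 9 (rule 75): 00110001110111
Gen 10 (rule 41): 10100101001100
Gen 11 (rule 149): 10110101100011
Gen 12 (rule 26): 00100001010110
Gen 13 (rule 75): 11001110000110
Gen 14 (rule 41): 10001000110100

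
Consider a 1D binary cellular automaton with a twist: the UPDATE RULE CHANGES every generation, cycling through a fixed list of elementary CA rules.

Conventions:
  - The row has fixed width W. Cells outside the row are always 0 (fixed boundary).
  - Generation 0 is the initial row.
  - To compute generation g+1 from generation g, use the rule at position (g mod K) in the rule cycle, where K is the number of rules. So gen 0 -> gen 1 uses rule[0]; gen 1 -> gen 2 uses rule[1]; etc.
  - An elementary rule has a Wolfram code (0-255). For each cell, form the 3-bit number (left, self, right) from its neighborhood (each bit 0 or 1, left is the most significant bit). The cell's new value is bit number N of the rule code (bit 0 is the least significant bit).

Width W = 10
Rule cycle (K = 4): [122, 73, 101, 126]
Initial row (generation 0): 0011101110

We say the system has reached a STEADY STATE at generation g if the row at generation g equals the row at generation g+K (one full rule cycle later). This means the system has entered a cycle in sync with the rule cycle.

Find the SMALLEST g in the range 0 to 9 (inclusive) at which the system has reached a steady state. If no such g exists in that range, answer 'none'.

Answer: none

Derivation:
Gen 0: 0011101110
Gen 1 (rule 122): 0110111011
Gen 2 (rule 73): 0110101011
Gen 3 (rule 101): 0011111101
Gen 4 (rule 126): 0110000111
Gen 5 (rule 122): 1111001101
Gen 6 (rule 73): 1001001100
Gen 7 (rule 101): 1001000101
Gen 8 (rule 126): 1111101111
Gen 9 (rule 122): 1000111001
Gen 10 (rule 73): 0010101000
Gen 11 (rule 101): 1011111011
Gen 12 (rule 126): 1110001111
Gen 13 (rule 122): 1011011001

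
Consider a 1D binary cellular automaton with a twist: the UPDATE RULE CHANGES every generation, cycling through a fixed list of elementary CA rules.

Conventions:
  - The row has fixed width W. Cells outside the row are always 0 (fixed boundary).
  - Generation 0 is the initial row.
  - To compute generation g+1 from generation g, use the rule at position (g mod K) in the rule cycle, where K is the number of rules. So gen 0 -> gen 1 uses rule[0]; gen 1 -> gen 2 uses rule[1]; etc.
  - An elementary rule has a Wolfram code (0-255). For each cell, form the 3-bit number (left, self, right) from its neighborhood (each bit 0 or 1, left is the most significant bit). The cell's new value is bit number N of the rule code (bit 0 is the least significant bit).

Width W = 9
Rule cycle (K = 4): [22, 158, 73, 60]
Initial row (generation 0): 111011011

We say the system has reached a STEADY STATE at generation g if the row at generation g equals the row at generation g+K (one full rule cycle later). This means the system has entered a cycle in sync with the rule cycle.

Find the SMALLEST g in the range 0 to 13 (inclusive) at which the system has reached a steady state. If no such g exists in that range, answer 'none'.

Answer: none

Derivation:
Gen 0: 111011011
Gen 1 (rule 22): 000000000
Gen 2 (rule 158): 000000000
Gen 3 (rule 73): 111111111
Gen 4 (rule 60): 100000000
Gen 5 (rule 22): 110000000
Gen 6 (rule 158): 101000000
Gen 7 (rule 73): 000011111
Gen 8 (rule 60): 000010000
Gen 9 (rule 22): 000111000
Gen 10 (rule 158): 001110100
Gen 11 (rule 73): 101010001
Gen 12 (rule 60): 111111001
Gen 13 (rule 22): 000000111
Gen 14 (rule 158): 000001110
Gen 15 (rule 73): 111101010
Gen 16 (rule 60): 100011111
Gen 17 (rule 22): 110100000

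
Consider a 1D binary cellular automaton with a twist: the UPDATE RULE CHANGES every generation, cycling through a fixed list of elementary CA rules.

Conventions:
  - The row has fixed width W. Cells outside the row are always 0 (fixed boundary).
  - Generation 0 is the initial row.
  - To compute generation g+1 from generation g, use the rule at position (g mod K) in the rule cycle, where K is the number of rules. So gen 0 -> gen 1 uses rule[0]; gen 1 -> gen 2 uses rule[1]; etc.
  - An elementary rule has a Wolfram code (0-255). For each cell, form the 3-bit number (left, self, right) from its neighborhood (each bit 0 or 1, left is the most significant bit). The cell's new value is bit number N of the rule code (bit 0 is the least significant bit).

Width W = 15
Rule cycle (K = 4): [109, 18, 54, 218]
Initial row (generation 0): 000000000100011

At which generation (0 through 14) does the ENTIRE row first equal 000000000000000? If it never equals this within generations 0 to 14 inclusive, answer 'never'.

Gen 0: 000000000100011
Gen 1 (rule 109): 111111110101011
Gen 2 (rule 18): 000000000000000
Gen 3 (rule 54): 000000000000000
Gen 4 (rule 218): 000000000000000
Gen 5 (rule 109): 111111111111111
Gen 6 (rule 18): 000000000000000
Gen 7 (rule 54): 000000000000000
Gen 8 (rule 218): 000000000000000
Gen 9 (rule 109): 111111111111111
Gen 10 (rule 18): 000000000000000
Gen 11 (rule 54): 000000000000000
Gen 12 (rule 218): 000000000000000
Gen 13 (rule 109): 111111111111111
Gen 14 (rule 18): 000000000000000

Answer: 2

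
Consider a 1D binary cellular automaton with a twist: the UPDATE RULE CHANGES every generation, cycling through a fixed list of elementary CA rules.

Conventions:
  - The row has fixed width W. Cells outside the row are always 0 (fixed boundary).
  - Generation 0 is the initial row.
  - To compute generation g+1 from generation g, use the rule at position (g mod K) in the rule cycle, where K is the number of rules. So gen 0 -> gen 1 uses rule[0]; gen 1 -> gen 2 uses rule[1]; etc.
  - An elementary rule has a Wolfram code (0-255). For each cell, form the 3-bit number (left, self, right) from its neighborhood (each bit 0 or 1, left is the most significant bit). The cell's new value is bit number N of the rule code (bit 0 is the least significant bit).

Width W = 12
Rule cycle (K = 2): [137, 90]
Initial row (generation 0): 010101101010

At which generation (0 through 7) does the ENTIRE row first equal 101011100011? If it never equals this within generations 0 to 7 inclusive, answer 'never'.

Answer: never

Derivation:
Gen 0: 010101101010
Gen 1 (rule 137): 000001000000
Gen 2 (rule 90): 000010100000
Gen 3 (rule 137): 111000001111
Gen 4 (rule 90): 101100011001
Gen 5 (rule 137): 001001010000
Gen 6 (rule 90): 010110001000
Gen 7 (rule 137): 000100100011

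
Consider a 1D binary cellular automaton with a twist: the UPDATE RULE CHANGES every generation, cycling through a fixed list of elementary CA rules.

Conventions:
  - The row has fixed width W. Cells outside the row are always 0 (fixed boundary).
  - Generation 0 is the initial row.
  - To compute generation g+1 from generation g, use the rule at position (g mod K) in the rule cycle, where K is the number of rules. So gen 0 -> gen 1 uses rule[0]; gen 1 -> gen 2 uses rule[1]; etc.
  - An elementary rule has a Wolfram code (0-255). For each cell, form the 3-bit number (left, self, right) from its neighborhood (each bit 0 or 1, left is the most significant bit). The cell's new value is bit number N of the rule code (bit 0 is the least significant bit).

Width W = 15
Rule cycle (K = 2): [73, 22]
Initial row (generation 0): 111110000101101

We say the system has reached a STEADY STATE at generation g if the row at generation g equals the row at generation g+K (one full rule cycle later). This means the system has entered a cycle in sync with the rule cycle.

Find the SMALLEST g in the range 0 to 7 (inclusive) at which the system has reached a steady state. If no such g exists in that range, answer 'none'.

Gen 0: 111110000101101
Gen 1 (rule 73): 100010110001100
Gen 2 (rule 22): 110110001010010
Gen 3 (rule 73): 110110100000000
Gen 4 (rule 22): 000000110000000
Gen 5 (rule 73): 111110110111111
Gen 6 (rule 22): 000000000000000
Gen 7 (rule 73): 111111111111111
Gen 8 (rule 22): 000000000000000
Gen 9 (rule 73): 111111111111111

Answer: 6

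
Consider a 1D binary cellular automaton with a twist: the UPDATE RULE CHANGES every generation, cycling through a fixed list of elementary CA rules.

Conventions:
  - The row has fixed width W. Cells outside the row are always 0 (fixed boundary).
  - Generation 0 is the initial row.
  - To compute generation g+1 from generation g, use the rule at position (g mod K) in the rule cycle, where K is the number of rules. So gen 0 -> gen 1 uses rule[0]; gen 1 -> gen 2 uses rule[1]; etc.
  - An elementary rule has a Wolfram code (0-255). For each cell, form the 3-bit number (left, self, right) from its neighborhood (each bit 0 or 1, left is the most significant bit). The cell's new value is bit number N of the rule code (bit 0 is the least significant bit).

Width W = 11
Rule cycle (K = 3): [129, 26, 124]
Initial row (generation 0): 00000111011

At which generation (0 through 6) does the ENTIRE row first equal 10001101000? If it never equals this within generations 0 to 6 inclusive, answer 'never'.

Answer: 2

Derivation:
Gen 0: 00000111011
Gen 1 (rule 129): 11110010000
Gen 2 (rule 26): 10001101000
Gen 3 (rule 124): 11001111100
Gen 4 (rule 129): 00000111001
Gen 5 (rule 26): 00001100110
Gen 6 (rule 124): 00001110111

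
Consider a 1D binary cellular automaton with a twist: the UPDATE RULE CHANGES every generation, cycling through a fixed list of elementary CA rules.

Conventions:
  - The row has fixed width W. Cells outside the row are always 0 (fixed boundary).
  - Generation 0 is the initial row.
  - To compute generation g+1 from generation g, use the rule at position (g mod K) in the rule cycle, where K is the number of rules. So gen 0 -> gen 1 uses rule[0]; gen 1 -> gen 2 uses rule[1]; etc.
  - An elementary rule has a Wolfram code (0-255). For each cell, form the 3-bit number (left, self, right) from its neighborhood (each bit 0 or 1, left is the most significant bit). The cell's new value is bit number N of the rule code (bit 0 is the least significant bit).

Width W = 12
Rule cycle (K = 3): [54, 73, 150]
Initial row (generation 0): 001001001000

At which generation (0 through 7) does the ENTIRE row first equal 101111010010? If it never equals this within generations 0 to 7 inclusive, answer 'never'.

Answer: never

Derivation:
Gen 0: 001001001000
Gen 1 (rule 54): 011111111100
Gen 2 (rule 73): 010000000101
Gen 3 (rule 150): 111000001101
Gen 4 (rule 54): 000100010011
Gen 5 (rule 73): 110001000011
Gen 6 (rule 150): 001011100100
Gen 7 (rule 54): 011100011110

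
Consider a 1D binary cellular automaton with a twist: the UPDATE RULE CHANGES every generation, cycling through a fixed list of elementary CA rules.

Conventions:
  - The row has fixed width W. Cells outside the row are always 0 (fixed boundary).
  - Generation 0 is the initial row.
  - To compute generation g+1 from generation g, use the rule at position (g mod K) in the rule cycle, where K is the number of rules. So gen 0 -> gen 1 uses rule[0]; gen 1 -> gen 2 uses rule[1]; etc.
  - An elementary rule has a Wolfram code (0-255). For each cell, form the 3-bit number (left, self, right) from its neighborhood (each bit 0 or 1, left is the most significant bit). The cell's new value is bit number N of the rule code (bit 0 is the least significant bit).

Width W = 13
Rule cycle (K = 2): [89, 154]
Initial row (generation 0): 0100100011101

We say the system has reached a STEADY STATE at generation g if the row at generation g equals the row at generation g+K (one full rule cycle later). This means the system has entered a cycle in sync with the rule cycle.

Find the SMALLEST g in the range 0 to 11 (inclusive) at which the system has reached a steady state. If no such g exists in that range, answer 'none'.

Gen 0: 0100100011101
Gen 1 (rule 89): 0010011010100
Gen 2 (rule 154): 0101110000010
Gen 3 (rule 89): 0001011111001
Gen 4 (rule 154): 0010011110110
Gen 5 (rule 89): 1001010010111
Gen 6 (rule 154): 0110001100110
Gen 7 (rule 89): 0111101110111
Gen 8 (rule 154): 1111001100110
Gen 9 (rule 89): 1001101110111
Gen 10 (rule 154): 0111001100110
Gen 11 (rule 89): 0101101110111
Gen 12 (rule 154): 1001001100110
Gen 13 (rule 89): 0100101110111

Answer: none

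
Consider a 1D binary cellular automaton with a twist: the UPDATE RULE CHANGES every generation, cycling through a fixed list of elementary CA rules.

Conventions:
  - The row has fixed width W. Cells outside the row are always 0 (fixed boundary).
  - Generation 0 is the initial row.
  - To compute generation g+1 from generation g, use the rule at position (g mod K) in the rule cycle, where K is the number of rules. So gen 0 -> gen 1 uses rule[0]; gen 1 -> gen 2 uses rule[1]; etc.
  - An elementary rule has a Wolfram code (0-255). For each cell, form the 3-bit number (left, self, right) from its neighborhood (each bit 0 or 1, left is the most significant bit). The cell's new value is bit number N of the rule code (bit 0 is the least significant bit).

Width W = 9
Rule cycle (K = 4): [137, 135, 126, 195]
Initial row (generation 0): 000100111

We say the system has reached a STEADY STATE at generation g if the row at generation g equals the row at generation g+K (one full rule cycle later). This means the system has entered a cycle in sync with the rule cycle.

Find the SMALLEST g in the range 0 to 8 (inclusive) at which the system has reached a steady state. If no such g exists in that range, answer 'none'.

Answer: none

Derivation:
Gen 0: 000100111
Gen 1 (rule 137): 110000110
Gen 2 (rule 135): 000111000
Gen 3 (rule 126): 001101100
Gen 4 (rule 195): 110100101
Gen 5 (rule 137): 100000000
Gen 6 (rule 135): 101111111
Gen 7 (rule 126): 111000001
Gen 8 (rule 195): 011011110
Gen 9 (rule 137): 010011100
Gen 10 (rule 135): 110101001
Gen 11 (rule 126): 111111111
Gen 12 (rule 195): 011111111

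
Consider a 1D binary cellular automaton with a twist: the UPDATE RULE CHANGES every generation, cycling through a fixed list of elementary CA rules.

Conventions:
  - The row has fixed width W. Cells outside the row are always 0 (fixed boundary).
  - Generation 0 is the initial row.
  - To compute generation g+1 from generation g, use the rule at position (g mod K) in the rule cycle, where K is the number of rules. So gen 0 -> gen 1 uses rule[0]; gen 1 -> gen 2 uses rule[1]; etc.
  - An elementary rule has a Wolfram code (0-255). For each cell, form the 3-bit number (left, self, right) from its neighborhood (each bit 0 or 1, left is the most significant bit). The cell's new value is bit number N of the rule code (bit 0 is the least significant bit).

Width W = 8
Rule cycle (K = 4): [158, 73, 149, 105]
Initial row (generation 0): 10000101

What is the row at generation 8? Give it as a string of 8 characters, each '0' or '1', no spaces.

Answer: 11110101

Derivation:
Gen 0: 10000101
Gen 1 (rule 158): 11001101
Gen 2 (rule 73): 11001100
Gen 3 (rule 149): 00100011
Gen 4 (rule 105): 10001011
Gen 5 (rule 158): 11011010
Gen 6 (rule 73): 11011000
Gen 7 (rule 149): 00000111
Gen 8 (rule 105): 11110101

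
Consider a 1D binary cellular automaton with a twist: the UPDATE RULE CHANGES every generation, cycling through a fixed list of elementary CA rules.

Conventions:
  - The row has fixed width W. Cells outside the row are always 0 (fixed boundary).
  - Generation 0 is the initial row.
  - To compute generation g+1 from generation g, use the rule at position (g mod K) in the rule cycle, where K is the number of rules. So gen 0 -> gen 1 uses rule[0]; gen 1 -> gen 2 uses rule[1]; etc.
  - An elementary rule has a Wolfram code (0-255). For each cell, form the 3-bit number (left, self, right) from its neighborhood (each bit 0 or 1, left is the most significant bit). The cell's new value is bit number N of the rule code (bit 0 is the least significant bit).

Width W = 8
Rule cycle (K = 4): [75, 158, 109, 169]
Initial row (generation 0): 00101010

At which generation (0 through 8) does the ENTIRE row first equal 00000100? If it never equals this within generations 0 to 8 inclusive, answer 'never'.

Answer: 8

Derivation:
Gen 0: 00101010
Gen 1 (rule 75): 11000000
Gen 2 (rule 158): 10100000
Gen 3 (rule 109): 11101111
Gen 4 (rule 169): 11011110
Gen 5 (rule 75): 11010010
Gen 6 (rule 158): 10011111
Gen 7 (rule 109): 10010001
Gen 8 (rule 169): 00000100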